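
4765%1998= 769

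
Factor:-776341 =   -  383^1*2027^1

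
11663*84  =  979692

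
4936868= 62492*79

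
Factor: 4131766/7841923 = 2^1*23^1*83^( - 1 )* 107^ ( - 1)*883^( - 1)* 89821^1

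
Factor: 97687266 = 2^1*3^1*853^1*19087^1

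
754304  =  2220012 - 1465708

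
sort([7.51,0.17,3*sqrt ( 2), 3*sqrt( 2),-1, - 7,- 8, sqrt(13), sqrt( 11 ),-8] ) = [-8, - 8,  -  7,-1,  0.17,sqrt( 11 ),sqrt( 13 ),3 * sqrt( 2), 3*sqrt( 2),7.51 ]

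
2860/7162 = 1430/3581 = 0.40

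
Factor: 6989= 29^1*241^1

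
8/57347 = 8/57347 = 0.00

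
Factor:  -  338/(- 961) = 2^1 * 13^2*31^( - 2) 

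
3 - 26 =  - 23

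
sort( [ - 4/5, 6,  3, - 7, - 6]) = [ - 7, - 6, - 4/5, 3,6]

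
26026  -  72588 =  - 46562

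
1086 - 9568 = - 8482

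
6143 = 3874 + 2269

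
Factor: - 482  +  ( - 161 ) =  - 643 =-  643^1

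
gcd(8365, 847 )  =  7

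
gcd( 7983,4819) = 1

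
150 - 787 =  - 637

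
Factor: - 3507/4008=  - 2^( - 3)*7^1 = - 7/8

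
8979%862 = 359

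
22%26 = 22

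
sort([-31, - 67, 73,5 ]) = [- 67, - 31, 5 , 73]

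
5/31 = 5/31 =0.16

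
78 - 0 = 78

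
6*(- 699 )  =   - 4194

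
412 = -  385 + 797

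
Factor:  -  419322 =-2^1 *3^1*17^1 * 4111^1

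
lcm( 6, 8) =24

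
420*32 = 13440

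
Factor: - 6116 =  -2^2*11^1*139^1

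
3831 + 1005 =4836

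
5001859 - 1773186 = 3228673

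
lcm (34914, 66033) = 3037518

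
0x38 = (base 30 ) 1q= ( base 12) 48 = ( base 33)1N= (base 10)56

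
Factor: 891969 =3^1*13^1*22871^1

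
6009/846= 7  +  29/282 = 7.10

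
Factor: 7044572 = 2^2 * 269^1 * 6547^1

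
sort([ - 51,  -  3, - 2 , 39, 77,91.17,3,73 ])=[-51, - 3, - 2,  3,39,73,77,91.17 ] 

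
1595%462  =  209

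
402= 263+139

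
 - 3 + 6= 3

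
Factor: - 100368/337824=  - 2^( - 1)  *3^ ( - 1 )*23^(-1)*41^1 = - 41/138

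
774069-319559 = 454510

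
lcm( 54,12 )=108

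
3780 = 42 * 90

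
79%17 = 11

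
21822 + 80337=102159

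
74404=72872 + 1532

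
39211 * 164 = 6430604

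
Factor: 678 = 2^1*3^1*113^1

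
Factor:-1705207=-7^1*47^1*71^1*73^1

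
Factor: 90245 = 5^1*18049^1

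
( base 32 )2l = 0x55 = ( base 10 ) 85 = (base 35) 2F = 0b1010101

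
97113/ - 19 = -97113/19 = - 5111.21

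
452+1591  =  2043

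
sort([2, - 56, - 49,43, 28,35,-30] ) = [ - 56, - 49 , - 30,2, 28, 35,43]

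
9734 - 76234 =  - 66500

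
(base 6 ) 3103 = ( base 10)687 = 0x2AF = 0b1010101111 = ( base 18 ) 223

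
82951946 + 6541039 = 89492985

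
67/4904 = 67/4904 = 0.01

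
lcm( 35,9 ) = 315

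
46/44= 1 + 1/22 = 1.05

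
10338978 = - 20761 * (  -  498)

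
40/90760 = 1/2269 = 0.00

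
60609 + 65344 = 125953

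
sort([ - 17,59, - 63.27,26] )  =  [ - 63.27,- 17 , 26,59]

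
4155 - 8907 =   -  4752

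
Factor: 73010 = 2^1*5^1  *7^2 * 149^1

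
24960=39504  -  14544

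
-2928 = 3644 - 6572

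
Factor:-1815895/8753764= - 2^( - 2)*5^1*103^(-1 )*21247^( - 1 )*363179^1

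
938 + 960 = 1898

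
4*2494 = 9976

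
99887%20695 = 17107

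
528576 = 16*33036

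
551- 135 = 416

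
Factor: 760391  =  53^1*14347^1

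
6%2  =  0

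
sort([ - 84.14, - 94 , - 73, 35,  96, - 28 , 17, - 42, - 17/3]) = [ - 94, - 84.14,-73,  -  42, - 28 , - 17/3, 17, 35,96]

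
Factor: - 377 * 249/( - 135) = 31291/45 =3^ ( - 2 ) * 5^(  -  1 )*13^1*29^1 * 83^1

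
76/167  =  76/167 = 0.46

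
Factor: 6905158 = 2^1*13^1* 53^1*5011^1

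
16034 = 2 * 8017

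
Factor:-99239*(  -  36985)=3670354415 = 5^1*7^1*13^1*569^1*14177^1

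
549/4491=61/499 = 0.12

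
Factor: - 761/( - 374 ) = 2^( - 1 )*11^(-1)*17^ ( - 1 )*761^1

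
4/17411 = 4/17411 = 0.00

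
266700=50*5334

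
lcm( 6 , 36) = 36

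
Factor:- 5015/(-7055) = 59/83 = 59^1*83^( - 1) 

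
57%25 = 7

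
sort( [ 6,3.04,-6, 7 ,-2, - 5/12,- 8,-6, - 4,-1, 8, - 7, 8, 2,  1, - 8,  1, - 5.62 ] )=[ - 8,-8,-7 ,-6,-6, - 5.62, - 4, - 2,-1, - 5/12, 1, 1 , 2, 3.04,6, 7, 8,8] 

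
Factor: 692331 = 3^1*89^1* 2593^1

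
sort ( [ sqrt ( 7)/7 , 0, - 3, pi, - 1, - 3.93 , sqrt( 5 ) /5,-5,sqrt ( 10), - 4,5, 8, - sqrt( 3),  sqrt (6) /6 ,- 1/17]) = [ - 5, - 4, - 3.93, - 3, - sqrt( 3 ), - 1,-1/17, 0,  sqrt( 7)/7,sqrt(6)/6,sqrt( 5)/5,pi,sqrt(10),5,8]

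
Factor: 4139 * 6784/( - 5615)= - 2^7 * 5^( - 1)*53^1*1123^( - 1 )*4139^1  =  - 28078976/5615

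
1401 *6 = 8406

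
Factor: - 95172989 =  - 431^1*461^1 * 479^1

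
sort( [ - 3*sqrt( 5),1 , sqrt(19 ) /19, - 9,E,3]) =[  -  9,-3*sqrt(5 ),sqrt(19)/19,1, E,3 ]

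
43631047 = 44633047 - 1002000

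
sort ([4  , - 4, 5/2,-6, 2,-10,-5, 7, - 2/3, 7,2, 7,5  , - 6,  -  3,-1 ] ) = [-10,  -  6, - 6, - 5, -4, - 3, - 1 ,-2/3,  2, 2,5/2,4, 5, 7, 7 , 7 ]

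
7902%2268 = 1098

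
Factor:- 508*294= -2^3*3^1*7^2*127^1=   - 149352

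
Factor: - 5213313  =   - 3^2 * 7^1*83^1 * 997^1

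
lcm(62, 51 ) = 3162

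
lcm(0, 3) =0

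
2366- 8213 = -5847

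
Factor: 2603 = 19^1*137^1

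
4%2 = 0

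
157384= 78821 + 78563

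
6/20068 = 3/10034 = 0.00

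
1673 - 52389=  - 50716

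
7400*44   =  325600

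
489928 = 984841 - 494913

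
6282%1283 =1150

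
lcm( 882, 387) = 37926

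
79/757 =79/757 = 0.10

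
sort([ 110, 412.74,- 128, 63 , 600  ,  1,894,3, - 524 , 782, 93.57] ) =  [ - 524, - 128,1,3  ,  63,  93.57, 110, 412.74,600, 782  ,  894 ] 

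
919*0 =0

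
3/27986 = 3/27986 = 0.00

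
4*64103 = 256412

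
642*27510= 17661420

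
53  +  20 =73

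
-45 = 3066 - 3111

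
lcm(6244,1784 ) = 12488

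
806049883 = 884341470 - 78291587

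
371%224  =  147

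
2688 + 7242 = 9930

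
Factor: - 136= - 2^3*17^1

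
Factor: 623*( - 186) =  - 115878= -2^1 * 3^1*7^1*31^1*89^1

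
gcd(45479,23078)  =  1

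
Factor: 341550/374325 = 198/217 =2^1 * 3^2 * 7^( - 1) *11^1*31^(-1)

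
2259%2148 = 111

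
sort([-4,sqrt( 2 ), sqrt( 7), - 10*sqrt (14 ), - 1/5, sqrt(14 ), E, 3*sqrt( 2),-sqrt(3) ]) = [ - 10*sqrt ( 14), - 4, - sqrt( 3), - 1/5,sqrt( 2 ),sqrt( 7) , E,  sqrt( 14),3*sqrt( 2) ] 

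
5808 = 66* 88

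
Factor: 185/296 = 2^( - 3)*5^1 = 5/8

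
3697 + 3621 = 7318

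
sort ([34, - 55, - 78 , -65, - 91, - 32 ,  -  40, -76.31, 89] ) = [ - 91, - 78, - 76.31 , - 65,  -  55, - 40 , - 32, 34, 89]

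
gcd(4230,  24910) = 470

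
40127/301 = 40127/301  =  133.31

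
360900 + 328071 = 688971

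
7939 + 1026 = 8965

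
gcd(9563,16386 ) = 1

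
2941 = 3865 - 924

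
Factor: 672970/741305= 2^1 *389^1*857^(- 1)= 778/857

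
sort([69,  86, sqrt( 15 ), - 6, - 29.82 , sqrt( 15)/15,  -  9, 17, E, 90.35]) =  [ - 29.82, - 9 , - 6 , sqrt( 15 ) /15 , E , sqrt( 15 ) , 17, 69, 86, 90.35]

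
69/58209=23/19403= 0.00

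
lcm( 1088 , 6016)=102272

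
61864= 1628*38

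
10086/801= 3362/267 =12.59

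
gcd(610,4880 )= 610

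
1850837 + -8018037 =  - 6167200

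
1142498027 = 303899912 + 838598115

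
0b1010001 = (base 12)69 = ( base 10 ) 81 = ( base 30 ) 2L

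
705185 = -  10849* (  -  65 ) 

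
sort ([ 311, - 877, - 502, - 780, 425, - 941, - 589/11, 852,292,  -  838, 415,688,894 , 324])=[ -941, - 877,  -  838, - 780, - 502, - 589/11,  292, 311, 324,  415,  425, 688,852,894] 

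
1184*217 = 256928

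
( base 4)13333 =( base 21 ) 137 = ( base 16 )1ff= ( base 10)511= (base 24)L7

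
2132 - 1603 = 529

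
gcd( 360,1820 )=20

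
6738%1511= 694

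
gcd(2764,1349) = 1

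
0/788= 0 = 0.00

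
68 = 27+41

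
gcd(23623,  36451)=1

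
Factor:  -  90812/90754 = - 2^1*73^1*311^1*45377^( - 1)  =  - 45406/45377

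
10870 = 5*2174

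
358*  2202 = 788316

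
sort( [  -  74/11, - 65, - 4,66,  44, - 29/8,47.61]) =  [ - 65, - 74/11, - 4, - 29/8,44,47.61,66] 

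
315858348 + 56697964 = 372556312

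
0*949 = 0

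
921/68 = 13  +  37/68 = 13.54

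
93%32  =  29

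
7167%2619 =1929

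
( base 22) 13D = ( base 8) 1063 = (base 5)4223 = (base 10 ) 563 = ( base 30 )in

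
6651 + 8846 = 15497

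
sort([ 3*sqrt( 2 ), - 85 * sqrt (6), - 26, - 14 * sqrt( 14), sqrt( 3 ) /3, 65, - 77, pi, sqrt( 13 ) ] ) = [ - 85*sqrt( 6 ), - 77, - 14*sqrt( 14), -26,sqrt( 3)/3, pi, sqrt( 13),3*sqrt ( 2), 65 ] 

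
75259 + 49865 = 125124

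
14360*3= 43080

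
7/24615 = 7/24615 = 0.00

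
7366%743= 679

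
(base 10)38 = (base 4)212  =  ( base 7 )53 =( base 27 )1b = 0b100110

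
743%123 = 5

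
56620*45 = 2547900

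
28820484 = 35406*814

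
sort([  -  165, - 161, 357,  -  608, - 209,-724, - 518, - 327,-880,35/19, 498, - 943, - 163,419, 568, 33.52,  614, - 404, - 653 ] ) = [- 943, - 880  , - 724, - 653,-608, - 518,-404,-327, - 209, - 165, - 163, - 161 , 35/19, 33.52, 357,419, 498,  568, 614]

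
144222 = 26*5547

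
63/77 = 9/11=0.82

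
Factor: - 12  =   - 2^2*3^1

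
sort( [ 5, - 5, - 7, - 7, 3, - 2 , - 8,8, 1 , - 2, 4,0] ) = [ - 8 , - 7, - 7, - 5, - 2, - 2,0,1 , 3, 4, 5,8]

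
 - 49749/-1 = 49749 +0/1 = 49749.00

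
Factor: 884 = 2^2 * 13^1 * 17^1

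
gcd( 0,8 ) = 8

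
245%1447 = 245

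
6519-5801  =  718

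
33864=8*4233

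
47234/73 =647 + 3/73 = 647.04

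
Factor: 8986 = 2^1*4493^1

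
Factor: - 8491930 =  -2^1*5^1*607^1*1399^1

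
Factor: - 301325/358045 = - 85/101  =  - 5^1  *  17^1*101^( - 1)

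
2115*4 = 8460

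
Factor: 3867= 3^1*1289^1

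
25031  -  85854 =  - 60823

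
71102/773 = 91 + 759/773 = 91.98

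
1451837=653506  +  798331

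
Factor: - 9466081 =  - 257^1*36833^1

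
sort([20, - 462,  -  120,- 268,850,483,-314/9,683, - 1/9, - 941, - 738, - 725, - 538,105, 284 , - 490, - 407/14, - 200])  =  [-941,- 738, - 725,- 538, - 490, - 462,-268, - 200  , - 120, - 314/9, - 407/14, - 1/9,20 , 105,284,  483,683,850]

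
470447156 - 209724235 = 260722921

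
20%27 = 20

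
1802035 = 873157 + 928878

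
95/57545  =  19/11509 = 0.00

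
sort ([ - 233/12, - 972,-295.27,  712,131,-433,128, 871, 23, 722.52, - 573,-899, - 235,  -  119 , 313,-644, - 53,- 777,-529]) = [-972,-899,-777, - 644,-573, - 529,-433,-295.27,-235,  -  119,-53, - 233/12,23,128, 131 , 313, 712,  722.52,871]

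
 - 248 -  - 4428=4180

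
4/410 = 2/205 = 0.01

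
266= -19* ( - 14)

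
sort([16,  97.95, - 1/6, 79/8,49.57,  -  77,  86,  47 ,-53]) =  [-77,  -  53, - 1/6,79/8, 16,47, 49.57, 86, 97.95]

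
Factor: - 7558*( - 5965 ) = 2^1*5^1*1193^1*3779^1 = 45083470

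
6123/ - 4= - 1531 + 1/4 = - 1530.75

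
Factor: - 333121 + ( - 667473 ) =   -  1000594= - 2^1  *  7^1*71471^1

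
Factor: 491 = 491^1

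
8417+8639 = 17056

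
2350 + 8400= 10750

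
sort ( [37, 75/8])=[75/8, 37]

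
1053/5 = 210 + 3/5 = 210.60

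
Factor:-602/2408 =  - 2^ ( - 2) = -1/4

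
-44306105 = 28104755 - 72410860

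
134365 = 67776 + 66589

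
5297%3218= 2079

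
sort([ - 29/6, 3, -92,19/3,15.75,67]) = [ - 92, - 29/6, 3, 19/3,  15.75,67]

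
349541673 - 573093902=- 223552229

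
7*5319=37233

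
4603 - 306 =4297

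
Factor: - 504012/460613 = -2^2*3^1*37^(  -  1)*59^( - 1 )*97^1*211^( - 1 )*433^1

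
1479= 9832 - 8353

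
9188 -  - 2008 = 11196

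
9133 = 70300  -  61167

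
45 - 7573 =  - 7528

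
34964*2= 69928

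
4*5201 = 20804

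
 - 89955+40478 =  -49477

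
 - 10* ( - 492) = 4920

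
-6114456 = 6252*( - 978 ) 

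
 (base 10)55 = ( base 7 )106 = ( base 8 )67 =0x37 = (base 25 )25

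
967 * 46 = 44482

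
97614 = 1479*66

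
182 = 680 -498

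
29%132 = 29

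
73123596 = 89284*819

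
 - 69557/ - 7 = 9936+5/7 = 9936.71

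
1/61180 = 1/61180 = 0.00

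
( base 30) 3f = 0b1101001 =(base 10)105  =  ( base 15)70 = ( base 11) 96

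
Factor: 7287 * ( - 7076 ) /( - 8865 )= 17187604/2955 = 2^2 * 3^ ( - 1)*5^(-1)*7^1*29^1*61^1*197^( - 1)*347^1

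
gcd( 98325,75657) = 3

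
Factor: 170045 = 5^1*71^1*479^1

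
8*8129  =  65032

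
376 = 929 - 553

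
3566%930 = 776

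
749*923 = 691327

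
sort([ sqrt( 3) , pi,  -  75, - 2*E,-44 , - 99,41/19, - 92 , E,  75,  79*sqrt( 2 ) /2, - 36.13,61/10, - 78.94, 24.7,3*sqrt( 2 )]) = [  -  99, - 92, - 78.94 ,  -  75, - 44, - 36.13, -2*E,sqrt( 3),41/19 , E, pi , 3*sqrt( 2 ), 61/10  ,  24.7 , 79*sqrt(2 ) /2,75]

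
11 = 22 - 11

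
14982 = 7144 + 7838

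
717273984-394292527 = 322981457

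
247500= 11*22500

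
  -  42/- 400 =21/200 = 0.10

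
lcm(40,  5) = 40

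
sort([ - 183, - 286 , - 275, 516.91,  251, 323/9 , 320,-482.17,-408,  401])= [  -  482.17, - 408,- 286, - 275,  -  183,323/9,251, 320,  401,516.91]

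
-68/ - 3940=17/985  =  0.02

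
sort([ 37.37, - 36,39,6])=[- 36,6,37.37,39]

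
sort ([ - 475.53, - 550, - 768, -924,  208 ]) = [  -  924, - 768, - 550, - 475.53,208 ]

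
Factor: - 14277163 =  - 14277163^1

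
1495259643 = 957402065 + 537857578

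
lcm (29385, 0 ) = 0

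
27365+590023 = 617388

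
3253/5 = 650 + 3/5 = 650.60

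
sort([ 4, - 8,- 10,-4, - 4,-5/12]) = [ - 10, - 8,-4, - 4, - 5/12,4]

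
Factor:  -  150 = -2^1*3^1*5^2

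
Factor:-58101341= - 61^1 * 952481^1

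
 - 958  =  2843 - 3801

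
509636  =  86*5926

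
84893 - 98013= - 13120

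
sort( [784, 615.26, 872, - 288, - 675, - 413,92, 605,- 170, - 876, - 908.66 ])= [ - 908.66, - 876, - 675,  -  413, - 288, - 170,92, 605,  615.26, 784,872]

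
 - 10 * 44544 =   -  445440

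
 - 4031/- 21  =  191+20/21 = 191.95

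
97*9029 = 875813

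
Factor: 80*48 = 2^8*3^1*5^1 = 3840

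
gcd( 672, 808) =8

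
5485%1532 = 889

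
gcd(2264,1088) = 8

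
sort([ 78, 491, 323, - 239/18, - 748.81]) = [ - 748.81, -239/18, 78, 323, 491] 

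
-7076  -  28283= - 35359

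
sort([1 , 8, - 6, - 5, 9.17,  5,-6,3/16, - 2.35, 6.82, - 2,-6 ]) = [ - 6, - 6, - 6, -5,-2.35, - 2, 3/16,1, 5, 6.82,8 , 9.17] 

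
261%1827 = 261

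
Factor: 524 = 2^2*131^1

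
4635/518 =4635/518= 8.95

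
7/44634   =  7/44634 = 0.00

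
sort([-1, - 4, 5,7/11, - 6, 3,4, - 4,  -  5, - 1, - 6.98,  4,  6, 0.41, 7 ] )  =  [ - 6.98, - 6,-5, - 4, - 4, - 1, -1,0.41, 7/11, 3,4,4,5, 6, 7 ]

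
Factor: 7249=11^1*659^1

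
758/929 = 758/929= 0.82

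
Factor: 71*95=6745  =  5^1*19^1*71^1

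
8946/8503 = 8946/8503 = 1.05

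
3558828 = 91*39108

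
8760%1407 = 318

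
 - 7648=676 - 8324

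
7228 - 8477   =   - 1249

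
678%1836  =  678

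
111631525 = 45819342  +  65812183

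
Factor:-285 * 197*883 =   -  49576035 = - 3^1*5^1 * 19^1 * 197^1*883^1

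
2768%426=212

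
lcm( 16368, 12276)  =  49104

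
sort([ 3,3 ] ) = [3, 3] 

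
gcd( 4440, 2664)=888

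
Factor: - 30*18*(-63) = 34020 = 2^2*3^5 * 5^1*7^1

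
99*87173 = 8630127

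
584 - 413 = 171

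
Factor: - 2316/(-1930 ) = 2^1*3^1*5^(  -  1) =6/5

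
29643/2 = 29643/2 = 14821.50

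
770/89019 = 110/12717= 0.01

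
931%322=287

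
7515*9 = 67635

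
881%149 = 136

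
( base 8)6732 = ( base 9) 4770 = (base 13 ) 17CA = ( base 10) 3546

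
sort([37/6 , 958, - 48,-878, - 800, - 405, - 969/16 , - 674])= [ -878, - 800, - 674, - 405,  -  969/16, - 48, 37/6,958] 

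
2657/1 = 2657=2657.00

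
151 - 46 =105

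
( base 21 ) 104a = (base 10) 9355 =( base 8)22213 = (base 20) 137F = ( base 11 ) 7035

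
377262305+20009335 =397271640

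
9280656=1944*4774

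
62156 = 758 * 82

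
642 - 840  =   -198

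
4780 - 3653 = 1127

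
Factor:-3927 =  - 3^1*7^1 * 11^1*17^1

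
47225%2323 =765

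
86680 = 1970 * 44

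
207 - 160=47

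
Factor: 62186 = 2^1* 17^1*31^1*59^1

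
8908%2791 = 535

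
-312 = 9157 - 9469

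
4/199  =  4/199 = 0.02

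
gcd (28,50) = 2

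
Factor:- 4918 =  - 2^1*2459^1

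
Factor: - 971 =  - 971^1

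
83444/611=136  +  348/611=136.57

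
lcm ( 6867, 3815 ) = 34335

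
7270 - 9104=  - 1834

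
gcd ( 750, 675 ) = 75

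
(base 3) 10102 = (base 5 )332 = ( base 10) 92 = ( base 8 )134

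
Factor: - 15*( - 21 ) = 3^2*5^1*7^1 = 315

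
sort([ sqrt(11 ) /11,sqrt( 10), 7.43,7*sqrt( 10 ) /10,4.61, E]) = [ sqrt( 11 )/11, 7*sqrt( 10) /10 , E,sqrt( 10),4.61, 7.43]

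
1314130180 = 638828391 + 675301789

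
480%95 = 5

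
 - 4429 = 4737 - 9166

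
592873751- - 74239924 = 667113675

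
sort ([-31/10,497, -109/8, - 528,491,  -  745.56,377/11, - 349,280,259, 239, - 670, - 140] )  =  [- 745.56,  -  670,  -  528,  -  349, - 140,-109/8, - 31/10 , 377/11 , 239, 259,280, 491, 497]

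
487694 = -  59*( - 8266)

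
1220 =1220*1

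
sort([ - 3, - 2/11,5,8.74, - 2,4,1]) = [ - 3, - 2, - 2/11, 1, 4,5, 8.74 ]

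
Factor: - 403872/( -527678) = 336/439 =2^4*3^1 * 7^1*439^(-1)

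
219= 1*219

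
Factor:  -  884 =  -2^2*13^1*17^1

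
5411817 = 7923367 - 2511550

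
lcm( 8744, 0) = 0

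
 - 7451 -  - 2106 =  - 5345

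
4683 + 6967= 11650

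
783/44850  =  261/14950 = 0.02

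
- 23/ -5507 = 23/5507 = 0.00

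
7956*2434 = 19364904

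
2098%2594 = 2098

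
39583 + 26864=66447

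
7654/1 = 7654 = 7654.00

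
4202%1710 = 782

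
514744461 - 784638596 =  - 269894135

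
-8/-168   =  1/21= 0.05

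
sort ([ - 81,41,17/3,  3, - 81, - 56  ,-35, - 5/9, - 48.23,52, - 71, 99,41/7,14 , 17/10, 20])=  [ - 81 , - 81, - 71, - 56, - 48.23, - 35, -5/9,17/10, 3 , 17/3,41/7, 14,20,41,52,99]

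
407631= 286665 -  - 120966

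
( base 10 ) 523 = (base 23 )mh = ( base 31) GR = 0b1000001011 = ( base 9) 641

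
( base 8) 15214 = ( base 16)1A8C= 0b1101010001100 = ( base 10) 6796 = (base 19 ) IFD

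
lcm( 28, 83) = 2324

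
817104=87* 9392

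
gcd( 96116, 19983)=1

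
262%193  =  69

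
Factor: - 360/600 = - 3/5 = - 3^1 *5^( - 1)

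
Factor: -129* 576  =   - 74304 = - 2^6* 3^3* 43^1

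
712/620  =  1+23/155 = 1.15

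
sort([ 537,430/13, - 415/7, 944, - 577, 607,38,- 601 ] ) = [ - 601, - 577 , - 415/7 , 430/13,38, 537,  607,944]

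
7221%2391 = 48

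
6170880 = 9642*640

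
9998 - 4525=5473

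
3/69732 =1/23244 = 0.00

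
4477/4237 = 4477/4237=   1.06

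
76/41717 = 76/41717 = 0.00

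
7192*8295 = 59657640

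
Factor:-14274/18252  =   - 61/78 =-2^( - 1)*3^ (-1) * 13^(-1 )*61^1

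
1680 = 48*35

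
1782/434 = 891/217 = 4.11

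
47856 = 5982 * 8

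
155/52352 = 155/52352=0.00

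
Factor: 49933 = 13^1*23^1*167^1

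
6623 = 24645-18022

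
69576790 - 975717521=-906140731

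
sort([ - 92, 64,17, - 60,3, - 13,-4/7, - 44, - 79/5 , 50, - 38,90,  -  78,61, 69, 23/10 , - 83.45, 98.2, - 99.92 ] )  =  [-99.92,- 92,-83.45, - 78, - 60,- 44, - 38,-79/5,-13  , - 4/7, 23/10,  3,17, 50, 61,64, 69,90, 98.2 ] 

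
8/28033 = 8/28033 = 0.00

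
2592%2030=562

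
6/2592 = 1/432 = 0.00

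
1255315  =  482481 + 772834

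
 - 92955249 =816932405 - 909887654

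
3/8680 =3/8680 = 0.00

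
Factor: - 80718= -2^1*3^1 * 11^1  *  1223^1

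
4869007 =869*5603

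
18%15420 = 18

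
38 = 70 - 32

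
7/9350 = 7/9350 = 0.00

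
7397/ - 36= - 206 + 19/36 = - 205.47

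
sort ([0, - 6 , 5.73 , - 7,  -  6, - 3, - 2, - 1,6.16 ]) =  [ - 7,-6, - 6, - 3, - 2 , - 1, 0,  5.73, 6.16]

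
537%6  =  3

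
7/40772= 7/40772 = 0.00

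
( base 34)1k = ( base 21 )2C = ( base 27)20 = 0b110110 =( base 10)54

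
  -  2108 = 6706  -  8814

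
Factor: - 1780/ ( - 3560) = 2^(  -  1) = 1/2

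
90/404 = 45/202 = 0.22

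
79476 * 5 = 397380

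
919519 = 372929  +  546590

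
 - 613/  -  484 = 1+129/484 = 1.27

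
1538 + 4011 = 5549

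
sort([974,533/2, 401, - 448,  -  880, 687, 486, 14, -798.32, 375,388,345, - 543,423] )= [ - 880, - 798.32 ,-543, - 448, 14,533/2,345,375,  388,401,423,486,687,974]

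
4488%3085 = 1403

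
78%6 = 0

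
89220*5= 446100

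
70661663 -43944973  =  26716690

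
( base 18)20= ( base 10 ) 36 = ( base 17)22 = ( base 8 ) 44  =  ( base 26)1a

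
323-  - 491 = 814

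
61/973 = 61/973 = 0.06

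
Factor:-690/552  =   - 2^( - 2) * 5^1 = - 5/4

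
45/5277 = 15/1759 = 0.01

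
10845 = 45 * 241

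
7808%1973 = 1889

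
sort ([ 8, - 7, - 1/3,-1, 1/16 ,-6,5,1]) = [ - 7, - 6,- 1, - 1/3, 1/16,1  ,  5,8 ] 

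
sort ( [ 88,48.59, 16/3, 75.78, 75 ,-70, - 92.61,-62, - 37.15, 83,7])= [ - 92.61  , - 70, - 62, - 37.15, 16/3, 7, 48.59,75 , 75.78,83, 88]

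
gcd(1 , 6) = 1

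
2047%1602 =445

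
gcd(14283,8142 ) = 69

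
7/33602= 7/33602 = 0.00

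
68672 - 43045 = 25627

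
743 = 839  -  96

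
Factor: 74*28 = 2^3*7^1 *37^1 = 2072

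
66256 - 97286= - 31030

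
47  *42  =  1974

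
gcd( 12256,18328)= 8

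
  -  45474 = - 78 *583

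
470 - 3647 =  - 3177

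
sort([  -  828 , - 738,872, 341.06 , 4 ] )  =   [ - 828, - 738, 4, 341.06, 872 ]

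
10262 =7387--2875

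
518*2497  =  1293446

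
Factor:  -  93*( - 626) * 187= 2^1*3^1*11^1*17^1  *31^1*313^1= 10886766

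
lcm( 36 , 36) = 36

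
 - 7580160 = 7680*( - 987)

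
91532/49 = 1868 = 1868.00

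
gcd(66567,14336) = 1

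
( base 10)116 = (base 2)1110100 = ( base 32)3k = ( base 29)40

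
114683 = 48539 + 66144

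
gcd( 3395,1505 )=35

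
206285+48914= 255199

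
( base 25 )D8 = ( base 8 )515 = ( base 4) 11031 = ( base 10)333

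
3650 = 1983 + 1667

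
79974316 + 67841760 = 147816076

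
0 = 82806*0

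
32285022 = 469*68838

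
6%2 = 0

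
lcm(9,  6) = 18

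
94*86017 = 8085598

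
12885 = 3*4295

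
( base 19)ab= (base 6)533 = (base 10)201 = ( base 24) 89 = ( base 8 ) 311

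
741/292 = 2 + 157/292 = 2.54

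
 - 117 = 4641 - 4758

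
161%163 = 161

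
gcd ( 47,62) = 1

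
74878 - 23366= 51512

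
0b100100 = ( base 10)36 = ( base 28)18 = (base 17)22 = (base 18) 20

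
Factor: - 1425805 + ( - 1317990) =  - 2743795= - 5^1*59^1*71^1*131^1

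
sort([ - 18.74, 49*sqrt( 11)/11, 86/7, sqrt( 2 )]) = [ - 18.74, sqrt(2 ),  86/7,49*sqrt( 11 )/11]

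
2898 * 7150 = 20720700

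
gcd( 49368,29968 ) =8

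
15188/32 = 3797/8 = 474.62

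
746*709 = 528914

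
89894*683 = 61397602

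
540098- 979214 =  -439116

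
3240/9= 360 = 360.00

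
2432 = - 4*( - 608)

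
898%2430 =898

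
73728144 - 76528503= - 2800359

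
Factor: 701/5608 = 1/8  =  2^(  -  3 )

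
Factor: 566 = 2^1 * 283^1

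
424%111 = 91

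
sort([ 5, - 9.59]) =[ - 9.59 , 5]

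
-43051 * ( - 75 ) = 3228825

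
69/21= 23/7 = 3.29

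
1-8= -7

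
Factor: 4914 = 2^1*3^3*7^1*13^1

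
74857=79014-4157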